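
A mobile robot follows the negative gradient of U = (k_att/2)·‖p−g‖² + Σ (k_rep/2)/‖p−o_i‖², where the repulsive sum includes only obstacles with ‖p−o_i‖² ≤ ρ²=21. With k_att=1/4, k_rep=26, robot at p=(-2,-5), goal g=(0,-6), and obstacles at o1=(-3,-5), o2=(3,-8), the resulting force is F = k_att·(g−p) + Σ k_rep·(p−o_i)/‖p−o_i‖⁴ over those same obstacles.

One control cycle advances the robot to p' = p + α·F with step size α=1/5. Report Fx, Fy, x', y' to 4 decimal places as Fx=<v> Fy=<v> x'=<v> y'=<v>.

Fx=26.5000 Fy=-0.2500 x'=3.3000 y'=-5.0500

F_att = 1/4·(g−p) = 1/4·(2,-1) = (0.5000,-0.2500)
o1: d²=1 ≤ ρ²=21; F_rep = 26·(1,0)/1² = (26.0000,0.0000)
o2: d²=34 > ρ²=21 → inactive
F = F_att + ΣF_rep = (26.5000,-0.2500)
p' = p + 1/5·F = (3.3000,-5.0500)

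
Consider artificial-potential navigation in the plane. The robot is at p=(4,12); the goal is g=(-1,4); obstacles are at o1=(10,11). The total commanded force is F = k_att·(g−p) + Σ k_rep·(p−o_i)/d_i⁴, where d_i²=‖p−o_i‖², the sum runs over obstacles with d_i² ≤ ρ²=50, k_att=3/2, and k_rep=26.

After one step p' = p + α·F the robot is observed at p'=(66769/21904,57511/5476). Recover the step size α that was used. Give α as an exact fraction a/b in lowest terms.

F_att = 3/2·(g−p) = 3/2·(-5,-8) = (-7.5000,-12.0000)
o1: d²=37 ≤ ρ²=50; F_rep = 26·(-6,1)/37² = (-0.1140,0.0190)
F = F_att + ΣF_rep = (-7.6140,-11.9810)
Δp = p'−p = (-0.9517,-1.4976); α = Δx/Fx = (-20847/21904) / (-20847/2738) = 1/8
check: Δy/Fy = (-8201/5476) / (-16402/1369) = 1/8 ✓

α = 1/8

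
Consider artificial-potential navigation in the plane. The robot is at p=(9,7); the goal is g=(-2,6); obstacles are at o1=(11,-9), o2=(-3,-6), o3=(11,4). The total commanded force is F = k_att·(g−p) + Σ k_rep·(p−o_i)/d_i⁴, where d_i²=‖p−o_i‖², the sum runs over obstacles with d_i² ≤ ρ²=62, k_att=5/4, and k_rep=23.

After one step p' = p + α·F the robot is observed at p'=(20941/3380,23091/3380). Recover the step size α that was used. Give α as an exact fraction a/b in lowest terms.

F_att = 5/4·(g−p) = 5/4·(-11,-1) = (-13.7500,-1.2500)
o1: d²=260 > ρ²=62 → inactive
o2: d²=313 > ρ²=62 → inactive
o3: d²=13 ≤ ρ²=62; F_rep = 23·(-2,3)/13² = (-0.2722,0.4083)
F = F_att + ΣF_rep = (-14.0222,-0.8417)
Δp = p'−p = (-2.8044,-0.1683); α = Δx/Fx = (-9479/3380) / (-9479/676) = 1/5
check: Δy/Fy = (-569/3380) / (-569/676) = 1/5 ✓

α = 1/5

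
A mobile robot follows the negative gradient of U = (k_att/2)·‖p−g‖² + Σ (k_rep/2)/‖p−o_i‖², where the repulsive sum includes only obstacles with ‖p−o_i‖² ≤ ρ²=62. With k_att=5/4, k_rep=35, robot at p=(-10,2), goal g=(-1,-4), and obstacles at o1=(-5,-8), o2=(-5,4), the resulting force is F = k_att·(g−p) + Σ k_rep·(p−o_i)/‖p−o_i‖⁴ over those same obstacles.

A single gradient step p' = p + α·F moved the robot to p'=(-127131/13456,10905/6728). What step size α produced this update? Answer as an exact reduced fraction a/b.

α = 1/20

F_att = 5/4·(g−p) = 5/4·(9,-6) = (11.2500,-7.5000)
o1: d²=125 > ρ²=62 → inactive
o2: d²=29 ≤ ρ²=62; F_rep = 35·(-5,-2)/29² = (-0.2081,-0.0832)
F = F_att + ΣF_rep = (11.0419,-7.5832)
Δp = p'−p = (0.5521,-0.3792); α = Δx/Fx = (7429/13456) / (37145/3364) = 1/20
check: Δy/Fy = (-2551/6728) / (-12755/1682) = 1/20 ✓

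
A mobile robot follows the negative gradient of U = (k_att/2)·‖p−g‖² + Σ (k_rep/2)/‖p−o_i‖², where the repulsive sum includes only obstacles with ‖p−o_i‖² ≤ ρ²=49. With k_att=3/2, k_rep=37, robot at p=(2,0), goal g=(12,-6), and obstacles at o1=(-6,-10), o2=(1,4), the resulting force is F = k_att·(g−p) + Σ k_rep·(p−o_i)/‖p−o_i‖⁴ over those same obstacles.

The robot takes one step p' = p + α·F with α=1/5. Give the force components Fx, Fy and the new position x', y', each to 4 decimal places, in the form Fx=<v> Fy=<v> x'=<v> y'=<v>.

F_att = 3/2·(g−p) = 3/2·(10,-6) = (15.0000,-9.0000)
o1: d²=164 > ρ²=49 → inactive
o2: d²=17 ≤ ρ²=49; F_rep = 37·(1,-4)/17² = (0.1280,-0.5121)
F = F_att + ΣF_rep = (15.1280,-9.5121)
p' = p + 1/5·F = (5.0256,-1.9024)

Fx=15.1280 Fy=-9.5121 x'=5.0256 y'=-1.9024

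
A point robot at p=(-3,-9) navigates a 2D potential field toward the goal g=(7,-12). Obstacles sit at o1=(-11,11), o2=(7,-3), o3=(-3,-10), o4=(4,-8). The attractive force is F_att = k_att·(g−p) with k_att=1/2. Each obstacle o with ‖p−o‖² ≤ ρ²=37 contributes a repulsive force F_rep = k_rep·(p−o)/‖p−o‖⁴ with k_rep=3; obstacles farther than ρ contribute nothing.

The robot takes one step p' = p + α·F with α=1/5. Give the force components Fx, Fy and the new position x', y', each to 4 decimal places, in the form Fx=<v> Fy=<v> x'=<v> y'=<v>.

Fx=5.0000 Fy=1.5000 x'=-2.0000 y'=-8.7000

F_att = 1/2·(g−p) = 1/2·(10,-3) = (5.0000,-1.5000)
o1: d²=464 > ρ²=37 → inactive
o2: d²=136 > ρ²=37 → inactive
o3: d²=1 ≤ ρ²=37; F_rep = 3·(0,1)/1² = (0.0000,3.0000)
o4: d²=50 > ρ²=37 → inactive
F = F_att + ΣF_rep = (5.0000,1.5000)
p' = p + 1/5·F = (-2.0000,-8.7000)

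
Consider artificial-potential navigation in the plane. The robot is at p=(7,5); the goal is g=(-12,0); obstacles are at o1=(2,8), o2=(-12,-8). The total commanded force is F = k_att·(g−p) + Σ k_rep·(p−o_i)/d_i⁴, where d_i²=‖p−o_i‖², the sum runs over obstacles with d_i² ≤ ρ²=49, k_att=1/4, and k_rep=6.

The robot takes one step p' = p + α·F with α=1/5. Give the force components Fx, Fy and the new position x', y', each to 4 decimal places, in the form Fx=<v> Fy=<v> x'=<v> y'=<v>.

Fx=-4.7240 Fy=-1.2656 x'=6.0552 y'=4.7469

F_att = 1/4·(g−p) = 1/4·(-19,-5) = (-4.7500,-1.2500)
o1: d²=34 ≤ ρ²=49; F_rep = 6·(5,-3)/34² = (0.0260,-0.0156)
o2: d²=530 > ρ²=49 → inactive
F = F_att + ΣF_rep = (-4.7240,-1.2656)
p' = p + 1/5·F = (6.0552,4.7469)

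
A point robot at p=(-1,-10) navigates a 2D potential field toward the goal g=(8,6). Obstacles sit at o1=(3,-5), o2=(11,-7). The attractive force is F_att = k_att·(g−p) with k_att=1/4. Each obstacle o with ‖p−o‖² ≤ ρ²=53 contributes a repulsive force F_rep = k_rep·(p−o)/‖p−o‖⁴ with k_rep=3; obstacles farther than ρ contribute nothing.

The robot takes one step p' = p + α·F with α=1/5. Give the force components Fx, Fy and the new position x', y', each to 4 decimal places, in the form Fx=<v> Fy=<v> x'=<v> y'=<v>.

F_att = 1/4·(g−p) = 1/4·(9,16) = (2.2500,4.0000)
o1: d²=41 ≤ ρ²=53; F_rep = 3·(-4,-5)/41² = (-0.0071,-0.0089)
o2: d²=153 > ρ²=53 → inactive
F = F_att + ΣF_rep = (2.2429,3.9911)
p' = p + 1/5·F = (-0.5514,-9.2018)

Fx=2.2429 Fy=3.9911 x'=-0.5514 y'=-9.2018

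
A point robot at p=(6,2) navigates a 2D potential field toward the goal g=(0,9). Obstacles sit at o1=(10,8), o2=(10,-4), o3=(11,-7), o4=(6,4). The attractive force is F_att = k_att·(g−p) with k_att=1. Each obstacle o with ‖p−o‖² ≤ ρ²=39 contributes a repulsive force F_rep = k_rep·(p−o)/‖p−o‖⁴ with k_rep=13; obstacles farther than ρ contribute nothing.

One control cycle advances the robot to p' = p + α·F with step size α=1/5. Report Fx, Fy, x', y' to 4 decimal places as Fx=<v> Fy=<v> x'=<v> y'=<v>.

Fx=-6.0000 Fy=5.3750 x'=4.8000 y'=3.0750

F_att = 1·(g−p) = 1·(-6,7) = (-6.0000,7.0000)
o1: d²=52 > ρ²=39 → inactive
o2: d²=52 > ρ²=39 → inactive
o3: d²=106 > ρ²=39 → inactive
o4: d²=4 ≤ ρ²=39; F_rep = 13·(0,-2)/4² = (0.0000,-1.6250)
F = F_att + ΣF_rep = (-6.0000,5.3750)
p' = p + 1/5·F = (4.8000,3.0750)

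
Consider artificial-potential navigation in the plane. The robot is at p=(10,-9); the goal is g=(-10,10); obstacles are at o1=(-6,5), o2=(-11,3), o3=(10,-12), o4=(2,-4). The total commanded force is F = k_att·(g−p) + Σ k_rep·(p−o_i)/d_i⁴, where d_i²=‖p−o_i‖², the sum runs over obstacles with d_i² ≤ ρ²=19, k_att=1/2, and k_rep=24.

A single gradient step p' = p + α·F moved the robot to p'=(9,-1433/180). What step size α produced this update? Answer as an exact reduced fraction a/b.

F_att = 1/2·(g−p) = 1/2·(-20,19) = (-10.0000,9.5000)
o1: d²=452 > ρ²=19 → inactive
o2: d²=585 > ρ²=19 → inactive
o3: d²=9 ≤ ρ²=19; F_rep = 24·(0,3)/9² = (0.0000,0.8889)
o4: d²=89 > ρ²=19 → inactive
F = F_att + ΣF_rep = (-10.0000,10.3889)
Δp = p'−p = (-1.0000,1.0389); α = Δx/Fx = (-1) / (-10) = 1/10
check: Δy/Fy = (187/180) / (187/18) = 1/10 ✓

α = 1/10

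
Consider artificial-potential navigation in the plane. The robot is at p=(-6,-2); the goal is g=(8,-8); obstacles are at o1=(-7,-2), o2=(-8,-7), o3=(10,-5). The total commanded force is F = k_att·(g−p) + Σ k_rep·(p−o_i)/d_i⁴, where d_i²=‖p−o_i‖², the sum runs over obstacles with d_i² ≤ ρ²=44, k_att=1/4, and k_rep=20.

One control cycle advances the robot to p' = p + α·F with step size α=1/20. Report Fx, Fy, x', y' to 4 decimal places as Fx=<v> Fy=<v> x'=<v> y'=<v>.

F_att = 1/4·(g−p) = 1/4·(14,-6) = (3.5000,-1.5000)
o1: d²=1 ≤ ρ²=44; F_rep = 20·(1,0)/1² = (20.0000,0.0000)
o2: d²=29 ≤ ρ²=44; F_rep = 20·(2,5)/29² = (0.0476,0.1189)
o3: d²=265 > ρ²=44 → inactive
F = F_att + ΣF_rep = (23.5476,-1.3811)
p' = p + 1/20·F = (-4.8226,-2.0691)

Fx=23.5476 Fy=-1.3811 x'=-4.8226 y'=-2.0691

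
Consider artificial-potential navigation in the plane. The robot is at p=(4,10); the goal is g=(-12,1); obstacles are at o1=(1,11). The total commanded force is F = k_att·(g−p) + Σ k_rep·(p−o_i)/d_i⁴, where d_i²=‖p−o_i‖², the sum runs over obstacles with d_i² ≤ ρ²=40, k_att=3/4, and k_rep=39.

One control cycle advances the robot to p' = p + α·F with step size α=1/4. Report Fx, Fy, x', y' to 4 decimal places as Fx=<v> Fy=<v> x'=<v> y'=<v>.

Fx=-10.8300 Fy=-7.1400 x'=1.2925 y'=8.2150

F_att = 3/4·(g−p) = 3/4·(-16,-9) = (-12.0000,-6.7500)
o1: d²=10 ≤ ρ²=40; F_rep = 39·(3,-1)/10² = (1.1700,-0.3900)
F = F_att + ΣF_rep = (-10.8300,-7.1400)
p' = p + 1/4·F = (1.2925,8.2150)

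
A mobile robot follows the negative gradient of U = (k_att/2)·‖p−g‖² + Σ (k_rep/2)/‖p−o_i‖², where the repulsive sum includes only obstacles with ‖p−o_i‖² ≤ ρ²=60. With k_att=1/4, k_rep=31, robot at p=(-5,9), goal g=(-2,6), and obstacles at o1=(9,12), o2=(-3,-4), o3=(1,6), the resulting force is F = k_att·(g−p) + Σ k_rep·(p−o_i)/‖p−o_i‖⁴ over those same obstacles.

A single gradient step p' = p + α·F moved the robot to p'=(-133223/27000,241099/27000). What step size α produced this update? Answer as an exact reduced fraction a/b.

F_att = 1/4·(g−p) = 1/4·(3,-3) = (0.7500,-0.7500)
o1: d²=205 > ρ²=60 → inactive
o2: d²=173 > ρ²=60 → inactive
o3: d²=45 ≤ ρ²=60; F_rep = 31·(-6,3)/45² = (-0.0919,0.0459)
F = F_att + ΣF_rep = (0.6581,-0.7041)
Δp = p'−p = (0.0658,-0.0704); α = Δx/Fx = (1777/27000) / (1777/2700) = 1/10
check: Δy/Fy = (-1901/27000) / (-1901/2700) = 1/10 ✓

α = 1/10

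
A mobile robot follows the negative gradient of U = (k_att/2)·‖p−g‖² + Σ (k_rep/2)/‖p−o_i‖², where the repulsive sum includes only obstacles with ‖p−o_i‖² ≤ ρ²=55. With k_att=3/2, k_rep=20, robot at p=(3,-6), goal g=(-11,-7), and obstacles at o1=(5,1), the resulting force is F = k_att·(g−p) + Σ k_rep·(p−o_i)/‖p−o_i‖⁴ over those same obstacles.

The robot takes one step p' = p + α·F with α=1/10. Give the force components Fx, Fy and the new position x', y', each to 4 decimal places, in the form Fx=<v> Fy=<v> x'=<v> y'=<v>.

Fx=-21.0142 Fy=-1.5498 x'=0.8986 y'=-6.1550

F_att = 3/2·(g−p) = 3/2·(-14,-1) = (-21.0000,-1.5000)
o1: d²=53 ≤ ρ²=55; F_rep = 20·(-2,-7)/53² = (-0.0142,-0.0498)
F = F_att + ΣF_rep = (-21.0142,-1.5498)
p' = p + 1/10·F = (0.8986,-6.1550)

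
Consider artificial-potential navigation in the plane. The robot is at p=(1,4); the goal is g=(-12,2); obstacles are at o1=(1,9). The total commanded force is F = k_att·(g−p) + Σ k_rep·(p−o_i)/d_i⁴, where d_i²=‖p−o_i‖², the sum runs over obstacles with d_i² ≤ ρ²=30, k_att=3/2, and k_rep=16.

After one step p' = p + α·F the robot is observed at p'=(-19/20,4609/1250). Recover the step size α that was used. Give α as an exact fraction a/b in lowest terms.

α = 1/10

F_att = 3/2·(g−p) = 3/2·(-13,-2) = (-19.5000,-3.0000)
o1: d²=25 ≤ ρ²=30; F_rep = 16·(0,-5)/25² = (0.0000,-0.1280)
F = F_att + ΣF_rep = (-19.5000,-3.1280)
Δp = p'−p = (-1.9500,-0.3128); α = Δx/Fx = (-39/20) / (-39/2) = 1/10
check: Δy/Fy = (-391/1250) / (-391/125) = 1/10 ✓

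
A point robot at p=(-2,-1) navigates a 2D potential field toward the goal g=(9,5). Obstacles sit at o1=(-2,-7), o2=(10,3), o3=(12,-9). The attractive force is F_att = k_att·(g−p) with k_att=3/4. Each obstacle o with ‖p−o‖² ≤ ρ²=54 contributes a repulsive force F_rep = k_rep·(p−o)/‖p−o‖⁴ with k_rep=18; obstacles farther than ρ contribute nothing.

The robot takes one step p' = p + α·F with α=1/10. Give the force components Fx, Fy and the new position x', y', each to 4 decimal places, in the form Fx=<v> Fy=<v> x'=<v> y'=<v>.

Fx=8.2500 Fy=4.5833 x'=-1.1750 y'=-0.5417

F_att = 3/4·(g−p) = 3/4·(11,6) = (8.2500,4.5000)
o1: d²=36 ≤ ρ²=54; F_rep = 18·(0,6)/36² = (0.0000,0.0833)
o2: d²=160 > ρ²=54 → inactive
o3: d²=260 > ρ²=54 → inactive
F = F_att + ΣF_rep = (8.2500,4.5833)
p' = p + 1/10·F = (-1.1750,-0.5417)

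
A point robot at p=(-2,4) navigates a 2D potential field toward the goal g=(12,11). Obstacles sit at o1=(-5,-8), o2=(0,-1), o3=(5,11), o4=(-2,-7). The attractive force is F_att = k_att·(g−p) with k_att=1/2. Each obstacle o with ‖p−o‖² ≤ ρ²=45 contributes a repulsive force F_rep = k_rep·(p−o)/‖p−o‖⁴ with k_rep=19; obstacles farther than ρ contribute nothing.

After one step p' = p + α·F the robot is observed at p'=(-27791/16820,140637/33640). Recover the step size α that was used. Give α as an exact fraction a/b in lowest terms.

F_att = 1/2·(g−p) = 1/2·(14,7) = (7.0000,3.5000)
o1: d²=153 > ρ²=45 → inactive
o2: d²=29 ≤ ρ²=45; F_rep = 19·(-2,5)/29² = (-0.0452,0.1130)
o3: d²=98 > ρ²=45 → inactive
o4: d²=121 > ρ²=45 → inactive
F = F_att + ΣF_rep = (6.9548,3.6130)
Δp = p'−p = (0.3477,0.1806); α = Δx/Fx = (5849/16820) / (5849/841) = 1/20
check: Δy/Fy = (6077/33640) / (6077/1682) = 1/20 ✓

α = 1/20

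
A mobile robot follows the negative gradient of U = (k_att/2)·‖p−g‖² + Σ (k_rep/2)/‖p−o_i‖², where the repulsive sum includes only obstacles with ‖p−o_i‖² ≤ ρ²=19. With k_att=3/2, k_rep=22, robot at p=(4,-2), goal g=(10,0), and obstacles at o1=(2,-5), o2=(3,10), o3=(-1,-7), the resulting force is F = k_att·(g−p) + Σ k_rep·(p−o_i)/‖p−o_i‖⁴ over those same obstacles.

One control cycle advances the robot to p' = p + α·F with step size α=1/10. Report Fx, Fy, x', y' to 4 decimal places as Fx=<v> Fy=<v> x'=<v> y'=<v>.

Fx=9.2604 Fy=3.3905 x'=4.9260 y'=-1.6609

F_att = 3/2·(g−p) = 3/2·(6,2) = (9.0000,3.0000)
o1: d²=13 ≤ ρ²=19; F_rep = 22·(2,3)/13² = (0.2604,0.3905)
o2: d²=145 > ρ²=19 → inactive
o3: d²=50 > ρ²=19 → inactive
F = F_att + ΣF_rep = (9.2604,3.3905)
p' = p + 1/10·F = (4.9260,-1.6609)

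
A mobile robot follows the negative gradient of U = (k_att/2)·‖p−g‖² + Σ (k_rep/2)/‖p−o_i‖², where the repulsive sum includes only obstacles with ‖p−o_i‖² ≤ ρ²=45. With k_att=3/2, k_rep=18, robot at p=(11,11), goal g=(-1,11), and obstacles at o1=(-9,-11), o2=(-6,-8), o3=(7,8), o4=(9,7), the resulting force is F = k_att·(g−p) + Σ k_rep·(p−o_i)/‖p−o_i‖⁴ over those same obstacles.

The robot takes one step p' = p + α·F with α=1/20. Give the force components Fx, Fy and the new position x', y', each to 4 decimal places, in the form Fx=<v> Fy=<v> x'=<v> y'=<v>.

Fx=-17.7948 Fy=0.2664 x'=10.1103 y'=11.0133

F_att = 3/2·(g−p) = 3/2·(-12,0) = (-18.0000,0.0000)
o1: d²=884 > ρ²=45 → inactive
o2: d²=650 > ρ²=45 → inactive
o3: d²=25 ≤ ρ²=45; F_rep = 18·(4,3)/25² = (0.1152,0.0864)
o4: d²=20 ≤ ρ²=45; F_rep = 18·(2,4)/20² = (0.0900,0.1800)
F = F_att + ΣF_rep = (-17.7948,0.2664)
p' = p + 1/20·F = (10.1103,11.0133)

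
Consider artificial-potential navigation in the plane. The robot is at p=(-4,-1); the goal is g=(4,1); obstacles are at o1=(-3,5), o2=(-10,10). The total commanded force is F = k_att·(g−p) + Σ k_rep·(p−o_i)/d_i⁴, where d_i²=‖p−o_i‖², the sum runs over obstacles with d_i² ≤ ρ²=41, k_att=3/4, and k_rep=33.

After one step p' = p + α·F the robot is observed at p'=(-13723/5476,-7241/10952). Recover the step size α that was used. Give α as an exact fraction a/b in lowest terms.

F_att = 3/4·(g−p) = 3/4·(8,2) = (6.0000,1.5000)
o1: d²=37 ≤ ρ²=41; F_rep = 33·(-1,-6)/37² = (-0.0241,-0.1446)
o2: d²=157 > ρ²=41 → inactive
F = F_att + ΣF_rep = (5.9759,1.3554)
Δp = p'−p = (1.4940,0.3388); α = Δx/Fx = (8181/5476) / (8181/1369) = 1/4
check: Δy/Fy = (3711/10952) / (3711/2738) = 1/4 ✓

α = 1/4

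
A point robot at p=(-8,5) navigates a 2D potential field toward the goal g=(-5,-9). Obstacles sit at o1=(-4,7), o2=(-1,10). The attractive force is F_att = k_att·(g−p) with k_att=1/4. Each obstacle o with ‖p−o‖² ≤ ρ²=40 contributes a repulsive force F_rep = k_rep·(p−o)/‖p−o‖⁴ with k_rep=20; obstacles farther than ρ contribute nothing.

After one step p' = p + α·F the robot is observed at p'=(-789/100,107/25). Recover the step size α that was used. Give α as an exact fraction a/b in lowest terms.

α = 1/5

F_att = 1/4·(g−p) = 1/4·(3,-14) = (0.7500,-3.5000)
o1: d²=20 ≤ ρ²=40; F_rep = 20·(-4,-2)/20² = (-0.2000,-0.1000)
o2: d²=74 > ρ²=40 → inactive
F = F_att + ΣF_rep = (0.5500,-3.6000)
Δp = p'−p = (0.1100,-0.7200); α = Δx/Fx = (11/100) / (11/20) = 1/5
check: Δy/Fy = (-18/25) / (-18/5) = 1/5 ✓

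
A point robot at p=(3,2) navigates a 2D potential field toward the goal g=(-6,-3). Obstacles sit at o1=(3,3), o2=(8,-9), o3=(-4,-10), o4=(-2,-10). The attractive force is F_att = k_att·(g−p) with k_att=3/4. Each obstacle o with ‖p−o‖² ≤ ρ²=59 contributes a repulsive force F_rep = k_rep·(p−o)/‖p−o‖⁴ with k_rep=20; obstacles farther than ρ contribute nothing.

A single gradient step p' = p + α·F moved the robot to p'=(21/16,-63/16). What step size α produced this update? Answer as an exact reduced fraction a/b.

F_att = 3/4·(g−p) = 3/4·(-9,-5) = (-6.7500,-3.7500)
o1: d²=1 ≤ ρ²=59; F_rep = 20·(0,-1)/1² = (0.0000,-20.0000)
o2: d²=146 > ρ²=59 → inactive
o3: d²=193 > ρ²=59 → inactive
o4: d²=169 > ρ²=59 → inactive
F = F_att + ΣF_rep = (-6.7500,-23.7500)
Δp = p'−p = (-1.6875,-5.9375); α = Δx/Fx = (-27/16) / (-27/4) = 1/4
check: Δy/Fy = (-95/16) / (-95/4) = 1/4 ✓

α = 1/4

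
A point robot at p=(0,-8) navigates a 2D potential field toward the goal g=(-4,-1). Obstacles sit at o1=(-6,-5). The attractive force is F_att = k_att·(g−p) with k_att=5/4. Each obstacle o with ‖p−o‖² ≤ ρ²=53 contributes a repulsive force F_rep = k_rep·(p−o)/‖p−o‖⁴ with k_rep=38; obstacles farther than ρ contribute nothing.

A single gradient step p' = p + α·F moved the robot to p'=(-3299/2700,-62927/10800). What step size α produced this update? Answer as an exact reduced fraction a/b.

F_att = 5/4·(g−p) = 5/4·(-4,7) = (-5.0000,8.7500)
o1: d²=45 ≤ ρ²=53; F_rep = 38·(6,-3)/45² = (0.1126,-0.0563)
F = F_att + ΣF_rep = (-4.8874,8.6937)
Δp = p'−p = (-1.2219,2.1734); α = Δx/Fx = (-3299/2700) / (-3299/675) = 1/4
check: Δy/Fy = (23473/10800) / (23473/2700) = 1/4 ✓

α = 1/4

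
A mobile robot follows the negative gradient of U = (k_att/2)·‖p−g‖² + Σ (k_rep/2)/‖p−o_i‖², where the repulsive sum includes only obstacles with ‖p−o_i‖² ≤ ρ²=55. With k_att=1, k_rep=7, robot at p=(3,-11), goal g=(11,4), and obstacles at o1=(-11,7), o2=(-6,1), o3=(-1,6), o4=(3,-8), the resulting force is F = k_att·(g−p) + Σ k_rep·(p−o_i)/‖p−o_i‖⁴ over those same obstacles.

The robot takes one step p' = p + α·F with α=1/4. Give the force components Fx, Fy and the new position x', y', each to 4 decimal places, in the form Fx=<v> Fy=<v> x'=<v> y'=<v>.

F_att = 1·(g−p) = 1·(8,15) = (8.0000,15.0000)
o1: d²=520 > ρ²=55 → inactive
o2: d²=225 > ρ²=55 → inactive
o3: d²=305 > ρ²=55 → inactive
o4: d²=9 ≤ ρ²=55; F_rep = 7·(0,-3)/9² = (0.0000,-0.2593)
F = F_att + ΣF_rep = (8.0000,14.7407)
p' = p + 1/4·F = (5.0000,-7.3148)

Fx=8.0000 Fy=14.7407 x'=5.0000 y'=-7.3148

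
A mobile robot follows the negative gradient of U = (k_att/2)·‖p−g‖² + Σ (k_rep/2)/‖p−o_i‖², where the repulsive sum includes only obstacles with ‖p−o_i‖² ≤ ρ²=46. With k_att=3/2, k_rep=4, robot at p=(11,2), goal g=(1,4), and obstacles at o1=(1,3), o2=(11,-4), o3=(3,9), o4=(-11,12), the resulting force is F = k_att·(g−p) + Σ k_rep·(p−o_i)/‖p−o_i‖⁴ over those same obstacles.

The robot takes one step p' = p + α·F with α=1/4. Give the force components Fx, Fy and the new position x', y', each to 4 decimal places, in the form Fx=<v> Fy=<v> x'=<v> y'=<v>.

F_att = 3/2·(g−p) = 3/2·(-10,2) = (-15.0000,3.0000)
o1: d²=101 > ρ²=46 → inactive
o2: d²=36 ≤ ρ²=46; F_rep = 4·(0,6)/36² = (0.0000,0.0185)
o3: d²=113 > ρ²=46 → inactive
o4: d²=584 > ρ²=46 → inactive
F = F_att + ΣF_rep = (-15.0000,3.0185)
p' = p + 1/4·F = (7.2500,2.7546)

Fx=-15.0000 Fy=3.0185 x'=7.2500 y'=2.7546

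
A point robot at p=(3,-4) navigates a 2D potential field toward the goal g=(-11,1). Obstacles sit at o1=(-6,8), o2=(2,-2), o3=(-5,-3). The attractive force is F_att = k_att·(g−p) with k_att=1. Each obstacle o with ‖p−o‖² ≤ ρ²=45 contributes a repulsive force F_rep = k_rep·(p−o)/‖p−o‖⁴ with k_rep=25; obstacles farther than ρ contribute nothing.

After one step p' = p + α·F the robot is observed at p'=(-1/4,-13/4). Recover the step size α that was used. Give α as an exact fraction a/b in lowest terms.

α = 1/4

F_att = 1·(g−p) = 1·(-14,5) = (-14.0000,5.0000)
o1: d²=225 > ρ²=45 → inactive
o2: d²=5 ≤ ρ²=45; F_rep = 25·(1,-2)/5² = (1.0000,-2.0000)
o3: d²=65 > ρ²=45 → inactive
F = F_att + ΣF_rep = (-13.0000,3.0000)
Δp = p'−p = (-3.2500,0.7500); α = Δx/Fx = (-13/4) / (-13) = 1/4
check: Δy/Fy = (3/4) / (3) = 1/4 ✓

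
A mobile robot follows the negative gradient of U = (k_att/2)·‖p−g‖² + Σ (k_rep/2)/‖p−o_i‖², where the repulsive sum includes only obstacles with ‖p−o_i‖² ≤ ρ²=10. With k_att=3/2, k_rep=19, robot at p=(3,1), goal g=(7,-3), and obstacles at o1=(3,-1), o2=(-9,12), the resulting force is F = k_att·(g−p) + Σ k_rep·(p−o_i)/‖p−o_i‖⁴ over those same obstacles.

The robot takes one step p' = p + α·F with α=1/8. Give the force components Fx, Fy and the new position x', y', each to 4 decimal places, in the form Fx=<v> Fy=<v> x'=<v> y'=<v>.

Fx=6.0000 Fy=-3.6250 x'=3.7500 y'=0.5469

F_att = 3/2·(g−p) = 3/2·(4,-4) = (6.0000,-6.0000)
o1: d²=4 ≤ ρ²=10; F_rep = 19·(0,2)/4² = (0.0000,2.3750)
o2: d²=265 > ρ²=10 → inactive
F = F_att + ΣF_rep = (6.0000,-3.6250)
p' = p + 1/8·F = (3.7500,0.5469)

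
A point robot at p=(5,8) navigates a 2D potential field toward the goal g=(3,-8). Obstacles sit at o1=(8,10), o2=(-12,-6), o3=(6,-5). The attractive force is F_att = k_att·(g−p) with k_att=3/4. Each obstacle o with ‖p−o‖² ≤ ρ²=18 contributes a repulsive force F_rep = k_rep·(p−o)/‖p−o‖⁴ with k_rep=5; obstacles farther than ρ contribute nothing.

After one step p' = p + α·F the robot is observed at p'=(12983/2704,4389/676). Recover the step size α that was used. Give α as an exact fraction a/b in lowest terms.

α = 1/8

F_att = 3/4·(g−p) = 3/4·(-2,-16) = (-1.5000,-12.0000)
o1: d²=13 ≤ ρ²=18; F_rep = 5·(-3,-2)/13² = (-0.0888,-0.0592)
o2: d²=485 > ρ²=18 → inactive
o3: d²=170 > ρ²=18 → inactive
F = F_att + ΣF_rep = (-1.5888,-12.0592)
Δp = p'−p = (-0.1986,-1.5074); α = Δx/Fx = (-537/2704) / (-537/338) = 1/8
check: Δy/Fy = (-1019/676) / (-2038/169) = 1/8 ✓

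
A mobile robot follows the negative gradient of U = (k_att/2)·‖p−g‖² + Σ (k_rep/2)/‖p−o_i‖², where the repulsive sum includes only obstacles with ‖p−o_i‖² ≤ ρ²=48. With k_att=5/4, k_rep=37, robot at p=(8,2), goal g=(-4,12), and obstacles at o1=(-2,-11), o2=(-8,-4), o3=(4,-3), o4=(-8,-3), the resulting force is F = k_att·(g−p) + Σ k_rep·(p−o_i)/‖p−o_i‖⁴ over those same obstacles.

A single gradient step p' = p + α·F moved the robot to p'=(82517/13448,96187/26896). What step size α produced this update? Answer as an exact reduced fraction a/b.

F_att = 5/4·(g−p) = 5/4·(-12,10) = (-15.0000,12.5000)
o1: d²=269 > ρ²=48 → inactive
o2: d²=292 > ρ²=48 → inactive
o3: d²=41 ≤ ρ²=48; F_rep = 37·(4,5)/41² = (0.0880,0.1101)
o4: d²=281 > ρ²=48 → inactive
F = F_att + ΣF_rep = (-14.9120,12.6101)
Δp = p'−p = (-1.8640,1.5763); α = Δx/Fx = (-25067/13448) / (-25067/1681) = 1/8
check: Δy/Fy = (42395/26896) / (42395/3362) = 1/8 ✓

α = 1/8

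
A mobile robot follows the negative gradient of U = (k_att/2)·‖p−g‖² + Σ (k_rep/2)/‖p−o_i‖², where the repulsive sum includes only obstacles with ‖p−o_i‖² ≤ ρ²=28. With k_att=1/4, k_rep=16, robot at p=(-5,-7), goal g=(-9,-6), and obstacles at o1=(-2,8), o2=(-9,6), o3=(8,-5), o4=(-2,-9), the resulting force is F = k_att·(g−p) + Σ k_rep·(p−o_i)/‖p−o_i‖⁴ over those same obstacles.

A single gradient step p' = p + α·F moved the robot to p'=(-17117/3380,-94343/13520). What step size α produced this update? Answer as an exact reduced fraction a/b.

F_att = 1/4·(g−p) = 1/4·(-4,1) = (-1.0000,0.2500)
o1: d²=234 > ρ²=28 → inactive
o2: d²=185 > ρ²=28 → inactive
o3: d²=173 > ρ²=28 → inactive
o4: d²=13 ≤ ρ²=28; F_rep = 16·(-3,2)/13² = (-0.2840,0.1893)
F = F_att + ΣF_rep = (-1.2840,0.4393)
Δp = p'−p = (-0.0642,0.0220); α = Δx/Fx = (-217/3380) / (-217/169) = 1/20
check: Δy/Fy = (297/13520) / (297/676) = 1/20 ✓

α = 1/20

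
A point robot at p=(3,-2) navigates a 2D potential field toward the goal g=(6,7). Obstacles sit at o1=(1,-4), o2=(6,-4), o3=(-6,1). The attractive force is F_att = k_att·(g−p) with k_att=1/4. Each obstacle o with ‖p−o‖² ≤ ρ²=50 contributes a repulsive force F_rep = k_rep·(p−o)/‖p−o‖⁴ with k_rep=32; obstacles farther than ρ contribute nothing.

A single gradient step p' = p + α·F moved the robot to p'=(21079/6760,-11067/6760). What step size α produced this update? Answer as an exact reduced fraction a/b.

α = 1/10

F_att = 1/4·(g−p) = 1/4·(3,9) = (0.7500,2.2500)
o1: d²=8 ≤ ρ²=50; F_rep = 32·(2,2)/8² = (1.0000,1.0000)
o2: d²=13 ≤ ρ²=50; F_rep = 32·(-3,2)/13² = (-0.5680,0.3787)
o3: d²=90 > ρ²=50 → inactive
F = F_att + ΣF_rep = (1.1820,3.6287)
Δp = p'−p = (0.1182,0.3629); α = Δx/Fx = (799/6760) / (799/676) = 1/10
check: Δy/Fy = (2453/6760) / (2453/676) = 1/10 ✓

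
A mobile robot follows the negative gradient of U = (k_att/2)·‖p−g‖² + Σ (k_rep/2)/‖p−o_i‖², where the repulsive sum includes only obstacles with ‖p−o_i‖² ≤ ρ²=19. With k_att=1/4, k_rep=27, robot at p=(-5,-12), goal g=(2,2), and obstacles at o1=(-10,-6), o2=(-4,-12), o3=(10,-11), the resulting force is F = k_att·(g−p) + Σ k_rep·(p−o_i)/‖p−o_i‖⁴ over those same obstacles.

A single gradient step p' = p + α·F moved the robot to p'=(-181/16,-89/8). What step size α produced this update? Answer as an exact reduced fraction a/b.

F_att = 1/4·(g−p) = 1/4·(7,14) = (1.7500,3.5000)
o1: d²=61 > ρ²=19 → inactive
o2: d²=1 ≤ ρ²=19; F_rep = 27·(-1,0)/1² = (-27.0000,0.0000)
o3: d²=226 > ρ²=19 → inactive
F = F_att + ΣF_rep = (-25.2500,3.5000)
Δp = p'−p = (-6.3125,0.8750); α = Δx/Fx = (-101/16) / (-101/4) = 1/4
check: Δy/Fy = (7/8) / (7/2) = 1/4 ✓

α = 1/4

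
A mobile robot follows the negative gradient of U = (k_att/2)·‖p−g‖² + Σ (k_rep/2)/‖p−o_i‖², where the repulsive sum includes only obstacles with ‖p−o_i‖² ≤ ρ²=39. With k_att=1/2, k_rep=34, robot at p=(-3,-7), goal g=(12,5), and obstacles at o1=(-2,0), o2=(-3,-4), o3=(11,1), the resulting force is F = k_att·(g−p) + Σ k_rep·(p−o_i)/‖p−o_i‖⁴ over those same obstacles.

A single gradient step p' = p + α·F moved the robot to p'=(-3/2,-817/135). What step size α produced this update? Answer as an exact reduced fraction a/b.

F_att = 1/2·(g−p) = 1/2·(15,12) = (7.5000,6.0000)
o1: d²=50 > ρ²=39 → inactive
o2: d²=9 ≤ ρ²=39; F_rep = 34·(0,-3)/9² = (0.0000,-1.2593)
o3: d²=260 > ρ²=39 → inactive
F = F_att + ΣF_rep = (7.5000,4.7407)
Δp = p'−p = (1.5000,0.9481); α = Δx/Fx = (3/2) / (15/2) = 1/5
check: Δy/Fy = (128/135) / (128/27) = 1/5 ✓

α = 1/5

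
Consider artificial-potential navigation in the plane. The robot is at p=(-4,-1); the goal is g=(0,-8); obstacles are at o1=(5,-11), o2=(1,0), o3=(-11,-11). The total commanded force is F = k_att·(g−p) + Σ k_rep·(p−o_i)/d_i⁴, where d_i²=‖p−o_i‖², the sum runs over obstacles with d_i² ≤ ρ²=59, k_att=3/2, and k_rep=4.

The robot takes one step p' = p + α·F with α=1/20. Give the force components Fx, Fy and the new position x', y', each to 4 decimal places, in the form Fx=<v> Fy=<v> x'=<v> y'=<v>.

F_att = 3/2·(g−p) = 3/2·(4,-7) = (6.0000,-10.5000)
o1: d²=181 > ρ²=59 → inactive
o2: d²=26 ≤ ρ²=59; F_rep = 4·(-5,-1)/26² = (-0.0296,-0.0059)
o3: d²=149 > ρ²=59 → inactive
F = F_att + ΣF_rep = (5.9704,-10.5059)
p' = p + 1/20·F = (-3.7015,-1.5253)

Fx=5.9704 Fy=-10.5059 x'=-3.7015 y'=-1.5253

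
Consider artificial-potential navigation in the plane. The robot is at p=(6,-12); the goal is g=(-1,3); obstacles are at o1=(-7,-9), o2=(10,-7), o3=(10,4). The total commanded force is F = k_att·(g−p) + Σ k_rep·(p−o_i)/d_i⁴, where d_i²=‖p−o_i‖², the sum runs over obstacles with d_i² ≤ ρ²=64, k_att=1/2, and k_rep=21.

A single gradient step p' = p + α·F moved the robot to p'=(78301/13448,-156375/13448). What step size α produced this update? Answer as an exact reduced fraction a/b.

F_att = 1/2·(g−p) = 1/2·(-7,15) = (-3.5000,7.5000)
o1: d²=178 > ρ²=64 → inactive
o2: d²=41 ≤ ρ²=64; F_rep = 21·(-4,-5)/41² = (-0.0500,-0.0625)
o3: d²=272 > ρ²=64 → inactive
F = F_att + ΣF_rep = (-3.5500,7.4375)
Δp = p'−p = (-0.1775,0.3719); α = Δx/Fx = (-2387/13448) / (-11935/3362) = 1/20
check: Δy/Fy = (5001/13448) / (25005/3362) = 1/20 ✓

α = 1/20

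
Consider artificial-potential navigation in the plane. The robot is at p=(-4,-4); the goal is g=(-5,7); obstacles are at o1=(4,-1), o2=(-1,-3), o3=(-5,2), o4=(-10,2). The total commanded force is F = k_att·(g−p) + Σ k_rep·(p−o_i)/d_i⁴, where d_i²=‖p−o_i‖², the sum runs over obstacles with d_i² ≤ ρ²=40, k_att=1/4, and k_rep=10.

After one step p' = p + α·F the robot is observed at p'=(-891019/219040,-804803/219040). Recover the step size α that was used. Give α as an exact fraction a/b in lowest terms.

F_att = 1/4·(g−p) = 1/4·(-1,11) = (-0.2500,2.7500)
o1: d²=73 > ρ²=40 → inactive
o2: d²=10 ≤ ρ²=40; F_rep = 10·(-3,-1)/10² = (-0.3000,-0.1000)
o3: d²=37 ≤ ρ²=40; F_rep = 10·(1,-6)/37² = (0.0073,-0.0438)
o4: d²=72 > ρ²=40 → inactive
F = F_att + ΣF_rep = (-0.5427,2.6062)
Δp = p'−p = (-0.0678,0.3258); α = Δx/Fx = (-14859/219040) / (-14859/27380) = 1/8
check: Δy/Fy = (71357/219040) / (71357/27380) = 1/8 ✓

α = 1/8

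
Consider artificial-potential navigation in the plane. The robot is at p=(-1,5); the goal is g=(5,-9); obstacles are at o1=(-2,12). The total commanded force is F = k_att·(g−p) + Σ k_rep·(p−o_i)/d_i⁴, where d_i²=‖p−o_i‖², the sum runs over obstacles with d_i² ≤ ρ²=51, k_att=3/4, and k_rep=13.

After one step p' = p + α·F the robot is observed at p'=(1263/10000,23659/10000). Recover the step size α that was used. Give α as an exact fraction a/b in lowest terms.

α = 1/4

F_att = 3/4·(g−p) = 3/4·(6,-14) = (4.5000,-10.5000)
o1: d²=50 ≤ ρ²=51; F_rep = 13·(1,-7)/50² = (0.0052,-0.0364)
F = F_att + ΣF_rep = (4.5052,-10.5364)
Δp = p'−p = (1.1263,-2.6341); α = Δx/Fx = (11263/10000) / (11263/2500) = 1/4
check: Δy/Fy = (-26341/10000) / (-26341/2500) = 1/4 ✓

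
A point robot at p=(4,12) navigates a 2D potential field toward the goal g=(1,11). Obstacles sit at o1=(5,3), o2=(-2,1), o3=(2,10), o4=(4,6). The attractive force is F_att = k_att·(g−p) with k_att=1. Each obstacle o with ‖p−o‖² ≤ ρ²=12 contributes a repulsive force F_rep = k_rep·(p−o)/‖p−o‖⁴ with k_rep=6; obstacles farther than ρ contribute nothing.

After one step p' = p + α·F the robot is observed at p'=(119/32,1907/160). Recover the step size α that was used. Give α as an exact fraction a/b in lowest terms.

α = 1/10

F_att = 1·(g−p) = 1·(-3,-1) = (-3.0000,-1.0000)
o1: d²=82 > ρ²=12 → inactive
o2: d²=157 > ρ²=12 → inactive
o3: d²=8 ≤ ρ²=12; F_rep = 6·(2,2)/8² = (0.1875,0.1875)
o4: d²=36 > ρ²=12 → inactive
F = F_att + ΣF_rep = (-2.8125,-0.8125)
Δp = p'−p = (-0.2812,-0.0813); α = Δx/Fx = (-9/32) / (-45/16) = 1/10
check: Δy/Fy = (-13/160) / (-13/16) = 1/10 ✓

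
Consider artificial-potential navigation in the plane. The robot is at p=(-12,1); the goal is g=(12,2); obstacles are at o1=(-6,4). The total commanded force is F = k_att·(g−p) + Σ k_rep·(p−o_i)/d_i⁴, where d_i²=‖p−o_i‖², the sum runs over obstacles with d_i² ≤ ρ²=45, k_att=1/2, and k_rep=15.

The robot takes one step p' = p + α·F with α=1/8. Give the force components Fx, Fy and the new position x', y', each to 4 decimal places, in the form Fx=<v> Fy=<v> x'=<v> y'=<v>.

F_att = 1/2·(g−p) = 1/2·(24,1) = (12.0000,0.5000)
o1: d²=45 ≤ ρ²=45; F_rep = 15·(-6,-3)/45² = (-0.0444,-0.0222)
F = F_att + ΣF_rep = (11.9556,0.4778)
p' = p + 1/8·F = (-10.5056,1.0597)

Fx=11.9556 Fy=0.4778 x'=-10.5056 y'=1.0597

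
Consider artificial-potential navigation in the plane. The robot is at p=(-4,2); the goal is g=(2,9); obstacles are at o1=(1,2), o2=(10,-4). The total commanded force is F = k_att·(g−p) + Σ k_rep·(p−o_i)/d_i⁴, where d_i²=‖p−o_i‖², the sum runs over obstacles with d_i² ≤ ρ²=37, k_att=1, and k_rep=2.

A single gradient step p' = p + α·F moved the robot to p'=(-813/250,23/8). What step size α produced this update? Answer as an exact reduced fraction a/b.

F_att = 1·(g−p) = 1·(6,7) = (6.0000,7.0000)
o1: d²=25 ≤ ρ²=37; F_rep = 2·(-5,0)/25² = (-0.0160,0.0000)
o2: d²=232 > ρ²=37 → inactive
F = F_att + ΣF_rep = (5.9840,7.0000)
Δp = p'−p = (0.7480,0.8750); α = Δx/Fx = (187/250) / (748/125) = 1/8
check: Δy/Fy = (7/8) / (7) = 1/8 ✓

α = 1/8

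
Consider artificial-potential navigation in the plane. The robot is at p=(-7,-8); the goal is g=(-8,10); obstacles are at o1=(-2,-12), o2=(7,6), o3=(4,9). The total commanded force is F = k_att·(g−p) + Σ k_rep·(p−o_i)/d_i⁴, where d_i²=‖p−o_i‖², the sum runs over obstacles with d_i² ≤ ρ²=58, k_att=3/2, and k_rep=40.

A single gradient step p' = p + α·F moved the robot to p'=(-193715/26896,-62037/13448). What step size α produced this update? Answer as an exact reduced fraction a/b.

α = 1/8

F_att = 3/2·(g−p) = 3/2·(-1,18) = (-1.5000,27.0000)
o1: d²=41 ≤ ρ²=58; F_rep = 40·(-5,4)/41² = (-0.1190,0.0952)
o2: d²=392 > ρ²=58 → inactive
o3: d²=410 > ρ²=58 → inactive
F = F_att + ΣF_rep = (-1.6190,27.0952)
Δp = p'−p = (-0.2024,3.3869); α = Δx/Fx = (-5443/26896) / (-5443/3362) = 1/8
check: Δy/Fy = (45547/13448) / (45547/1681) = 1/8 ✓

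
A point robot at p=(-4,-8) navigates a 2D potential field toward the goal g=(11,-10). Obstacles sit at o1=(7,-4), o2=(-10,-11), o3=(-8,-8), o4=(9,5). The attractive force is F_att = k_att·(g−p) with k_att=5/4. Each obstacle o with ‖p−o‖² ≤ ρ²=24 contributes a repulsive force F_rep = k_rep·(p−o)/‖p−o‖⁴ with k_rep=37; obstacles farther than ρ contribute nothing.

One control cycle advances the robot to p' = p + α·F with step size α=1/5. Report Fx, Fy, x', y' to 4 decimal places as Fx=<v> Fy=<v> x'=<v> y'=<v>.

F_att = 5/4·(g−p) = 5/4·(15,-2) = (18.7500,-2.5000)
o1: d²=137 > ρ²=24 → inactive
o2: d²=45 > ρ²=24 → inactive
o3: d²=16 ≤ ρ²=24; F_rep = 37·(4,0)/16² = (0.5781,0.0000)
o4: d²=338 > ρ²=24 → inactive
F = F_att + ΣF_rep = (19.3281,-2.5000)
p' = p + 1/5·F = (-0.1344,-8.5000)

Fx=19.3281 Fy=-2.5000 x'=-0.1344 y'=-8.5000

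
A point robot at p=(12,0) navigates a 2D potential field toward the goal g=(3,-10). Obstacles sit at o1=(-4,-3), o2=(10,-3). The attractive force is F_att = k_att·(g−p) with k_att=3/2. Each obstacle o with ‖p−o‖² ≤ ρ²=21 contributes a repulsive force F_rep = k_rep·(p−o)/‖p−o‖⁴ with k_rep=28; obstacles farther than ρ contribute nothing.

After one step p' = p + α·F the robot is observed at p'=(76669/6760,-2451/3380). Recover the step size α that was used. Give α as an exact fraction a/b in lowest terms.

F_att = 3/2·(g−p) = 3/2·(-9,-10) = (-13.5000,-15.0000)
o1: d²=265 > ρ²=21 → inactive
o2: d²=13 ≤ ρ²=21; F_rep = 28·(2,3)/13² = (0.3314,0.4970)
F = F_att + ΣF_rep = (-13.1686,-14.5030)
Δp = p'−p = (-0.6584,-0.7251); α = Δx/Fx = (-4451/6760) / (-4451/338) = 1/20
check: Δy/Fy = (-2451/3380) / (-2451/169) = 1/20 ✓

α = 1/20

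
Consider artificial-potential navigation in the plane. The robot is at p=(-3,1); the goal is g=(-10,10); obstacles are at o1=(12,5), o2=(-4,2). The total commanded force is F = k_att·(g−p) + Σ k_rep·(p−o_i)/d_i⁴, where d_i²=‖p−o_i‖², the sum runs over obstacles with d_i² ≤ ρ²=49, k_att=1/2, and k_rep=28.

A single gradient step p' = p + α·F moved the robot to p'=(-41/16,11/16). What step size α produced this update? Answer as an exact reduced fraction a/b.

α = 1/8

F_att = 1/2·(g−p) = 1/2·(-7,9) = (-3.5000,4.5000)
o1: d²=241 > ρ²=49 → inactive
o2: d²=2 ≤ ρ²=49; F_rep = 28·(1,-1)/2² = (7.0000,-7.0000)
F = F_att + ΣF_rep = (3.5000,-2.5000)
Δp = p'−p = (0.4375,-0.3125); α = Δx/Fx = (7/16) / (7/2) = 1/8
check: Δy/Fy = (-5/16) / (-5/2) = 1/8 ✓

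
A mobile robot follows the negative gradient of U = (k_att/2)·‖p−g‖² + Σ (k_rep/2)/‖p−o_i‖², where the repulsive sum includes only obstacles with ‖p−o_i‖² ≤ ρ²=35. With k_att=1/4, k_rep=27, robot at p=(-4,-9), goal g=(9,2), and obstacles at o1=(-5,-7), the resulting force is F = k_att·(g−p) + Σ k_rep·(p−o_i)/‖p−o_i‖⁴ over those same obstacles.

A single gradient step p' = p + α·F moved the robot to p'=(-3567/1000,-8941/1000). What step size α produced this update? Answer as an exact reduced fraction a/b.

F_att = 1/4·(g−p) = 1/4·(13,11) = (3.2500,2.7500)
o1: d²=5 ≤ ρ²=35; F_rep = 27·(1,-2)/5² = (1.0800,-2.1600)
F = F_att + ΣF_rep = (4.3300,0.5900)
Δp = p'−p = (0.4330,0.0590); α = Δx/Fx = (433/1000) / (433/100) = 1/10
check: Δy/Fy = (59/1000) / (59/100) = 1/10 ✓

α = 1/10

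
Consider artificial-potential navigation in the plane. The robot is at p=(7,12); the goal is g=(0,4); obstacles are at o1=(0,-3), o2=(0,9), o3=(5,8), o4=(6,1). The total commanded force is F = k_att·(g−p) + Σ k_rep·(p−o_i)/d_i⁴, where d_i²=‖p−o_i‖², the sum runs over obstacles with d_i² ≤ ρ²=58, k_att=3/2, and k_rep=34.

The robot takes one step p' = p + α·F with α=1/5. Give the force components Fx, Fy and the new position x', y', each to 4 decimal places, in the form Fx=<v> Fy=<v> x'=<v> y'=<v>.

F_att = 3/2·(g−p) = 3/2·(-7,-8) = (-10.5000,-12.0000)
o1: d²=274 > ρ²=58 → inactive
o2: d²=58 ≤ ρ²=58; F_rep = 34·(7,3)/58² = (0.0707,0.0303)
o3: d²=20 ≤ ρ²=58; F_rep = 34·(2,4)/20² = (0.1700,0.3400)
o4: d²=122 > ρ²=58 → inactive
F = F_att + ΣF_rep = (-10.2593,-11.6297)
p' = p + 1/5·F = (4.9481,9.6741)

Fx=-10.2593 Fy=-11.6297 x'=4.9481 y'=9.6741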